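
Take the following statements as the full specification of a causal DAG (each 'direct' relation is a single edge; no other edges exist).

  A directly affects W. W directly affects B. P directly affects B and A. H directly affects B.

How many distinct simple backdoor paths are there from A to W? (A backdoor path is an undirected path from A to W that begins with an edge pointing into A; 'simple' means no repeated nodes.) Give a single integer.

A backdoor path from A to W is any simple undirected path whose first edge points into A (i.e. leaves A via a parent).
Parents of A: {P}.
Enumerating:
  P1: A <- P -> B <- W
That exhausts the simple backdoor paths. Count: 1.

1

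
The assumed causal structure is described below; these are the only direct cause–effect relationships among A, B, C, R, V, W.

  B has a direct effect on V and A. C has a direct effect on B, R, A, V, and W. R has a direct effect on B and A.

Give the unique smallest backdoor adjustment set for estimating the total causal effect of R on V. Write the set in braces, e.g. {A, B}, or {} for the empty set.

Variables eligible for adjustment (non-descendants of R, excluding R and V): {C, W}.
Backdoor paths from R to V:
  P1: R <- C -> B -> V
  P2: R <- C -> A <- B -> V
  P3: R <- C -> V
The empty set is not sufficient: P1 (R <- C -> B -> V) has no collider blocking it and no conditioned non-collider, so it is open.
Try {C}:
  P1: blocked at fork node C ∈ conditioning set.
  P2: blocked at fork node C ∈ conditioning set.
  P3: blocked at fork node C ∈ conditioning set.
{C} contains no descendant of R and blocks every backdoor path.
No other singleton works — e.g. {W} leaves P1 open — so {C} is the unique smallest valid adjustment set.

{C}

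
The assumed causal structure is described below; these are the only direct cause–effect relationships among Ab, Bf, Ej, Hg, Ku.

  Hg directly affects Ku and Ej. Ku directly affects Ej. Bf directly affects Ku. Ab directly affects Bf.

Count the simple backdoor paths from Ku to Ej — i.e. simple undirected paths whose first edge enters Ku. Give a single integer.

1

A backdoor path from Ku to Ej is any simple undirected path whose first edge points into Ku (i.e. leaves Ku via a parent).
Parents of Ku: {Bf, Hg}.
Enumerating:
  P1: Ku <- Hg -> Ej
That exhausts the simple backdoor paths. Count: 1.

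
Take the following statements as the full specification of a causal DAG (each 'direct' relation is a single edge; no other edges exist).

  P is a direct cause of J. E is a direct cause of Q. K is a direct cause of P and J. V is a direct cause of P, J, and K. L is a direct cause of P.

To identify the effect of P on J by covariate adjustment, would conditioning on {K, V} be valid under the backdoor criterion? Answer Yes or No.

Backdoor paths from P to J (paths whose first edge points into P):
  P1: P <- V -> K -> J
  P2: P <- V -> J
  P3: P <- K <- V -> J
  P4: P <- K -> J
Condition 1 (no descendant of P in the set): holds — descendants of P are {J}; none are in {K, V}.
Condition 2 (every backdoor path blocked by {K, V}):
  P1: blocked at fork node V ∈ conditioning set.
  P2: blocked at fork node V ∈ conditioning set.
  P3: blocked at chain node K ∈ conditioning set.
  P4: blocked at fork node K ∈ conditioning set.
{K, V} satisfies the backdoor criterion.

Yes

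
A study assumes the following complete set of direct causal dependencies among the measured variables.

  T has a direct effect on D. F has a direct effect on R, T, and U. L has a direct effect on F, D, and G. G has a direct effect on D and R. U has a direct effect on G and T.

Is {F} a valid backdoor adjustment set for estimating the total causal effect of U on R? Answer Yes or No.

Backdoor paths from U to R (paths whose first edge points into U):
  P1: U <- F <- L -> G -> R
  P2: U <- F <- L -> D <- G -> R
  P3: U <- F -> T -> D <- L -> G -> R
  P4: U <- F -> T -> D <- G -> R
  P5: U <- F -> R
Condition 1 (no descendant of U in the set): holds — descendants of U are {D, G, R, T}; none are in {F}.
Condition 2 (every backdoor path blocked by {F}):
  P1: blocked at chain node F ∈ conditioning set.
  P2: blocked at chain node F ∈ conditioning set.
  P3: blocked at fork node F ∈ conditioning set.
  P4: blocked at fork node F ∈ conditioning set.
  P5: blocked at fork node F ∈ conditioning set.
{F} satisfies the backdoor criterion.

Yes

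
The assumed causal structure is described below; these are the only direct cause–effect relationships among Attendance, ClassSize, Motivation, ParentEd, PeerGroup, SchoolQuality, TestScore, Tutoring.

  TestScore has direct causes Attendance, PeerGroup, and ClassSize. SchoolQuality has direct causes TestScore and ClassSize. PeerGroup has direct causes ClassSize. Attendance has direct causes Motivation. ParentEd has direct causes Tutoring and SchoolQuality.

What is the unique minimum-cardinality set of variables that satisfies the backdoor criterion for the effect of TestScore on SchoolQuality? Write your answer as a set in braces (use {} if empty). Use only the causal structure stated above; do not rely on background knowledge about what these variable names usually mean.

Variables eligible for adjustment (non-descendants of TestScore, excluding TestScore and SchoolQuality): {Attendance, ClassSize, Motivation, PeerGroup, Tutoring}.
Backdoor paths from TestScore to SchoolQuality:
  P1: TestScore <- ClassSize -> SchoolQuality
  P2: TestScore <- PeerGroup <- ClassSize -> SchoolQuality
The empty set is not sufficient: P1 (TestScore <- ClassSize -> SchoolQuality) has no collider blocking it and no conditioned non-collider, so it is open.
Try {ClassSize}:
  P1: blocked at fork node ClassSize ∈ conditioning set.
  P2: blocked at fork node ClassSize ∈ conditioning set.
{ClassSize} contains no descendant of TestScore and blocks every backdoor path.
No other singleton works — e.g. {Motivation} leaves P1 open — so {ClassSize} is the unique smallest valid adjustment set.

{ClassSize}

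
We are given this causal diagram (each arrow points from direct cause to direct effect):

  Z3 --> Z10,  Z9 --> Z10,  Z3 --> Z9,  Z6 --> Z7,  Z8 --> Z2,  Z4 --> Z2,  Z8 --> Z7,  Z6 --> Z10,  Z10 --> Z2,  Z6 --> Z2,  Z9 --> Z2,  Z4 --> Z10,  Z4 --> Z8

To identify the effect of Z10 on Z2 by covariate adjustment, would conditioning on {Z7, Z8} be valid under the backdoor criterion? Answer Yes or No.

No

Backdoor paths from Z10 to Z2 (paths whose first edge points into Z10):
  P1: Z10 <- Z3 -> Z9 -> Z2
  P2: Z10 <- Z6 -> Z2
  P3: Z10 <- Z6 -> Z7 <- Z8 <- Z4 -> Z2
  P4: Z10 <- Z6 -> Z7 <- Z8 -> Z2
  P5: Z10 <- Z4 -> Z8 -> Z2
  P6: Z10 <- Z4 -> Z8 -> Z7 <- Z6 -> Z2
  P7: Z10 <- Z4 -> Z2
  P8: Z10 <- Z9 -> Z2
Condition 1 (no descendant of Z10 in the set): holds — descendants of Z10 are {Z2}; none are in {Z7, Z8}.
Condition 2 (every backdoor path blocked by {Z7, Z8}):
  P1: open — no interior node is in the conditioning set.
  P2: open — no interior node is in the conditioning set.
  P3: blocked at chain node Z8 ∈ conditioning set.
  P4: blocked at fork node Z8 ∈ conditioning set.
  P5: blocked at chain node Z8 ∈ conditioning set.
  P6: blocked at chain node Z8 ∈ conditioning set.
  P7: open — no interior node is in the conditioning set.
  P8: open — no interior node is in the conditioning set.
{Z7, Z8} does not satisfy the backdoor criterion.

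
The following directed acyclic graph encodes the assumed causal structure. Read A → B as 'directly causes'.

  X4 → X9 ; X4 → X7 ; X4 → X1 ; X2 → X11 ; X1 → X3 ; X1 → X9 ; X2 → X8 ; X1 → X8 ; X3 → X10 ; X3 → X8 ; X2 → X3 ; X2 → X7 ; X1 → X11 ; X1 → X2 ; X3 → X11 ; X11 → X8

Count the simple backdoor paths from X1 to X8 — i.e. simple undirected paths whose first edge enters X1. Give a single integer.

5

A backdoor path from X1 to X8 is any simple undirected path whose first edge points into X1 (i.e. leaves X1 via a parent).
Parents of X1: {X4}.
Enumerating:
  P1: X1 <- X4 -> X7 <- X2 -> X3 -> X11 -> X8
  P2: X1 <- X4 -> X7 <- X2 -> X3 -> X8
  P3: X1 <- X4 -> X7 <- X2 -> X11 <- X3 -> X8
  P4: X1 <- X4 -> X7 <- X2 -> X11 -> X8
  P5: X1 <- X4 -> X7 <- X2 -> X8
That exhausts the simple backdoor paths. Count: 5.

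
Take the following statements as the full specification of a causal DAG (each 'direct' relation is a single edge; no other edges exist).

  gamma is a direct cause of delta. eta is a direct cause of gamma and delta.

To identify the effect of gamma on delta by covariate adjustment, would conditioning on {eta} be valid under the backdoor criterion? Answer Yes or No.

Backdoor paths from gamma to delta (paths whose first edge points into gamma):
  P1: gamma <- eta -> delta
Condition 1 (no descendant of gamma in the set): holds — descendants of gamma are {delta}; none are in {eta}.
Condition 2 (every backdoor path blocked by {eta}):
  P1: blocked at fork node eta ∈ conditioning set.
{eta} satisfies the backdoor criterion.

Yes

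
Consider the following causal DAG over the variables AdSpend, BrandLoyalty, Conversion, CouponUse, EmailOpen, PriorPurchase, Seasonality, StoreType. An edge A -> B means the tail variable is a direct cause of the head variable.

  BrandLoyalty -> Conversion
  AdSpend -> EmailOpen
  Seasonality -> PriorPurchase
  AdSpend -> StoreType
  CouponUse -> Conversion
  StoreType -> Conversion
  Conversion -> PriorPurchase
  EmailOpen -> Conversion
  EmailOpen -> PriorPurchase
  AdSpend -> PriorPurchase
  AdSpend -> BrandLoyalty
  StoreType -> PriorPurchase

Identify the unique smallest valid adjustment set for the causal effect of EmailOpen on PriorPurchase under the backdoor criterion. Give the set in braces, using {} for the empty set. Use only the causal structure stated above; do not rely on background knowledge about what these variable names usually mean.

Variables eligible for adjustment (non-descendants of EmailOpen, excluding EmailOpen and PriorPurchase): {AdSpend, BrandLoyalty, CouponUse, Seasonality, StoreType}.
Backdoor paths from EmailOpen to PriorPurchase:
  P1: EmailOpen <- AdSpend -> BrandLoyalty -> Conversion <- StoreType -> PriorPurchase
  P2: EmailOpen <- AdSpend -> BrandLoyalty -> Conversion -> PriorPurchase
  P3: EmailOpen <- AdSpend -> StoreType -> Conversion -> PriorPurchase
  P4: EmailOpen <- AdSpend -> StoreType -> PriorPurchase
  P5: EmailOpen <- AdSpend -> PriorPurchase
The empty set is not sufficient: P2 (EmailOpen <- AdSpend -> BrandLoyalty -> Conversion -> PriorPurchase) has no collider blocking it and no conditioned non-collider, so it is open.
Try {AdSpend}:
  P1: blocked at fork node AdSpend ∈ conditioning set.
  P2: blocked at fork node AdSpend ∈ conditioning set.
  P3: blocked at fork node AdSpend ∈ conditioning set.
  P4: blocked at fork node AdSpend ∈ conditioning set.
  P5: blocked at fork node AdSpend ∈ conditioning set.
{AdSpend} contains no descendant of EmailOpen and blocks every backdoor path.
No other singleton works — e.g. {CouponUse} leaves P2 open — so {AdSpend} is the unique smallest valid adjustment set.

{AdSpend}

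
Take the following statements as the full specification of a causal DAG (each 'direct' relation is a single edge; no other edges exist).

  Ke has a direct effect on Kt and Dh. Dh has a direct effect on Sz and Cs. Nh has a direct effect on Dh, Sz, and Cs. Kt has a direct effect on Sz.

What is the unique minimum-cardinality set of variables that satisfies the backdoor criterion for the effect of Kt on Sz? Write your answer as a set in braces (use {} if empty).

Variables eligible for adjustment (non-descendants of Kt, excluding Kt and Sz): {Cs, Dh, Ke, Nh}.
Backdoor paths from Kt to Sz:
  P1: Kt <- Ke -> Dh <- Nh -> Sz
  P2: Kt <- Ke -> Dh -> Sz
  P3: Kt <- Ke -> Dh -> Cs <- Nh -> Sz
The empty set is not sufficient: P2 (Kt <- Ke -> Dh -> Sz) has no collider blocking it and no conditioned non-collider, so it is open.
Try {Ke}:
  P1: blocked at fork node Ke ∈ conditioning set.
  P2: blocked at fork node Ke ∈ conditioning set.
  P3: blocked at fork node Ke ∈ conditioning set.
{Ke} contains no descendant of Kt and blocks every backdoor path.
No other singleton works — e.g. {Nh} leaves P2 open — so {Ke} is the unique smallest valid adjustment set.

{Ke}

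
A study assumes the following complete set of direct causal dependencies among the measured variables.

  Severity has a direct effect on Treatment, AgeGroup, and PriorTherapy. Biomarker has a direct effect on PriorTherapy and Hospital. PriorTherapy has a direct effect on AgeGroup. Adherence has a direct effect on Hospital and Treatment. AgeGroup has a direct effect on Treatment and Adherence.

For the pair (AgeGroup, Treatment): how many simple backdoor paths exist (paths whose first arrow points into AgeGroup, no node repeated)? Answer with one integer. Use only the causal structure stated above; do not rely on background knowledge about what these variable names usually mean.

A backdoor path from AgeGroup to Treatment is any simple undirected path whose first edge points into AgeGroup (i.e. leaves AgeGroup via a parent).
Parents of AgeGroup: {PriorTherapy, Severity}.
Enumerating:
  P1: AgeGroup <- Severity -> PriorTherapy <- Biomarker -> Hospital <- Adherence -> Treatment
  P2: AgeGroup <- Severity -> Treatment
  P3: AgeGroup <- PriorTherapy <- Biomarker -> Hospital <- Adherence -> Treatment
  P4: AgeGroup <- PriorTherapy <- Severity -> Treatment
That exhausts the simple backdoor paths. Count: 4.

4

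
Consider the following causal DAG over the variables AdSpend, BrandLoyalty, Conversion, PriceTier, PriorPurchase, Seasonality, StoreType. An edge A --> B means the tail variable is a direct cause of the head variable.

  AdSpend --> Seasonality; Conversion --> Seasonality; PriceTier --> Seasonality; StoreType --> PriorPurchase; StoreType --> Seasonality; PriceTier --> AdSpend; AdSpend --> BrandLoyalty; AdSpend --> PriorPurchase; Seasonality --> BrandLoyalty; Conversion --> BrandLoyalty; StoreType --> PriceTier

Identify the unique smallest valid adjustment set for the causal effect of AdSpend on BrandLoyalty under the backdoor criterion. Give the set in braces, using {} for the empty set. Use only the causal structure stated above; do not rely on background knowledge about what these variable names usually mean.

{PriceTier}

Variables eligible for adjustment (non-descendants of AdSpend, excluding AdSpend and BrandLoyalty): {Conversion, PriceTier, StoreType}.
Backdoor paths from AdSpend to BrandLoyalty:
  P1: AdSpend <- PriceTier <- StoreType -> Seasonality <- Conversion -> BrandLoyalty
  P2: AdSpend <- PriceTier <- StoreType -> Seasonality -> BrandLoyalty
  P3: AdSpend <- PriceTier -> Seasonality <- Conversion -> BrandLoyalty
  P4: AdSpend <- PriceTier -> Seasonality -> BrandLoyalty
The empty set is not sufficient: P2 (AdSpend <- PriceTier <- StoreType -> Seasonality -> BrandLoyalty) has no collider blocking it and no conditioned non-collider, so it is open.
Try {PriceTier}:
  P1: blocked at chain node PriceTier ∈ conditioning set.
  P2: blocked at chain node PriceTier ∈ conditioning set.
  P3: blocked at fork node PriceTier ∈ conditioning set.
  P4: blocked at fork node PriceTier ∈ conditioning set.
{PriceTier} contains no descendant of AdSpend and blocks every backdoor path.
No other singleton works — e.g. {StoreType} leaves P4 open — so {PriceTier} is the unique smallest valid adjustment set.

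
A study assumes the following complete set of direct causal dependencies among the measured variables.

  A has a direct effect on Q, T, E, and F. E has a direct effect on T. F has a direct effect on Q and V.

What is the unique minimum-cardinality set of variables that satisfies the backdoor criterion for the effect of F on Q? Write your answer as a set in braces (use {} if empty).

{A}

Variables eligible for adjustment (non-descendants of F, excluding F and Q): {A, E, T}.
Backdoor paths from F to Q:
  P1: F <- A -> Q
The empty set is not sufficient: P1 (F <- A -> Q) has no collider blocking it and no conditioned non-collider, so it is open.
Try {A}:
  P1: blocked at fork node A ∈ conditioning set.
{A} contains no descendant of F and blocks every backdoor path.
No other singleton works — e.g. {E} leaves P1 open — so {A} is the unique smallest valid adjustment set.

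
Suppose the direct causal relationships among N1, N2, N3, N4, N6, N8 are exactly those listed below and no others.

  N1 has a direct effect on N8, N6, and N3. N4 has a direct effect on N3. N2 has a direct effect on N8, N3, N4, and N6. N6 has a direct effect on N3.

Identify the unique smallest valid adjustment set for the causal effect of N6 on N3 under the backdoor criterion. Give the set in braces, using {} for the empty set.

{N1, N2}

Variables eligible for adjustment (non-descendants of N6, excluding N6 and N3): {N1, N2, N4, N8}.
Backdoor paths from N6 to N3:
  P1: N6 <- N1 -> N8 <- N2 -> N4 -> N3
  P2: N6 <- N1 -> N8 <- N2 -> N3
  P3: N6 <- N1 -> N3
  P4: N6 <- N2 -> N8 <- N1 -> N3
  P5: N6 <- N2 -> N4 -> N3
  P6: N6 <- N2 -> N3
The empty set is not sufficient: P3 (N6 <- N1 -> N3) has no collider blocking it and no conditioned non-collider, so it is open.
Try {N1, N2}:
  P1: blocked at fork node N1 ∈ conditioning set.
  P2: blocked at fork node N1 ∈ conditioning set.
  P3: blocked at fork node N1 ∈ conditioning set.
  P4: blocked at fork node N2 ∈ conditioning set.
  P5: blocked at fork node N2 ∈ conditioning set.
  P6: blocked at fork node N2 ∈ conditioning set.
{N1, N2} contains no descendant of N6 and blocks every backdoor path.
Every element of {N1, N2} is needed (dropping N1 leaves P3 open; dropping N2 leaves P5 open), so no proper subset is valid.
Among all size-2 subsets of the eligible variables, only {N1, N2} blocks every backdoor path, so it is the unique smallest valid adjustment set.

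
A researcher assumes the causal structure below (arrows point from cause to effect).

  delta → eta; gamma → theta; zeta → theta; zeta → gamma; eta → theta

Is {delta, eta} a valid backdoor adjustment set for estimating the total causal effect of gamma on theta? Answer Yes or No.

Backdoor paths from gamma to theta (paths whose first edge points into gamma):
  P1: gamma <- zeta -> theta
Condition 1 (no descendant of gamma in the set): holds — descendants of gamma are {theta}; none are in {delta, eta}.
Condition 2 (every backdoor path blocked by {delta, eta}):
  P1: open — no interior node is in the conditioning set.
{delta, eta} does not satisfy the backdoor criterion.

No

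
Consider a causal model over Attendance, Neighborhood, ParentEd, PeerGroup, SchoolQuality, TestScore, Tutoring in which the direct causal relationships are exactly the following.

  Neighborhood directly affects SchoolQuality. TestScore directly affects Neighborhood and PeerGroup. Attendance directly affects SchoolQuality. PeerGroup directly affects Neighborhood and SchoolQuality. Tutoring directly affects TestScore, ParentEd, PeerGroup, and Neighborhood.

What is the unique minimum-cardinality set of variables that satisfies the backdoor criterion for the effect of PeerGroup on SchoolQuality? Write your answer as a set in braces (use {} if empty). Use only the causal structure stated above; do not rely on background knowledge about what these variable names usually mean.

Variables eligible for adjustment (non-descendants of PeerGroup, excluding PeerGroup and SchoolQuality): {Attendance, ParentEd, TestScore, Tutoring}.
Backdoor paths from PeerGroup to SchoolQuality:
  P1: PeerGroup <- Tutoring -> TestScore -> Neighborhood -> SchoolQuality
  P2: PeerGroup <- Tutoring -> Neighborhood -> SchoolQuality
  P3: PeerGroup <- TestScore <- Tutoring -> Neighborhood -> SchoolQuality
  P4: PeerGroup <- TestScore -> Neighborhood -> SchoolQuality
The empty set is not sufficient: P1 (PeerGroup <- Tutoring -> TestScore -> Neighborhood -> SchoolQuality) has no collider blocking it and no conditioned non-collider, so it is open.
Try {TestScore, Tutoring}:
  P1: blocked at fork node Tutoring ∈ conditioning set.
  P2: blocked at fork node Tutoring ∈ conditioning set.
  P3: blocked at chain node TestScore ∈ conditioning set.
  P4: blocked at fork node TestScore ∈ conditioning set.
{TestScore, Tutoring} contains no descendant of PeerGroup and blocks every backdoor path.
Every element of {TestScore, Tutoring} is needed (dropping TestScore leaves P4 open; dropping Tutoring leaves P2 open), so no proper subset is valid.
Among all size-2 subsets of the eligible variables, only {TestScore, Tutoring} blocks every backdoor path, so it is the unique smallest valid adjustment set.

{TestScore, Tutoring}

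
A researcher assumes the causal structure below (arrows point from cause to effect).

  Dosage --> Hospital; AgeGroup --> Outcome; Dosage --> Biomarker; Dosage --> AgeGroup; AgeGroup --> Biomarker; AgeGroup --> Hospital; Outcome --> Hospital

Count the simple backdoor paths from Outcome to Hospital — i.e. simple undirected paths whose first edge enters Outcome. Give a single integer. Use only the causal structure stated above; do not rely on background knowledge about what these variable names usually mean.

A backdoor path from Outcome to Hospital is any simple undirected path whose first edge points into Outcome (i.e. leaves Outcome via a parent).
Parents of Outcome: {AgeGroup}.
Enumerating:
  P1: Outcome <- AgeGroup <- Dosage -> Hospital
  P2: Outcome <- AgeGroup -> Biomarker <- Dosage -> Hospital
  P3: Outcome <- AgeGroup -> Hospital
That exhausts the simple backdoor paths. Count: 3.

3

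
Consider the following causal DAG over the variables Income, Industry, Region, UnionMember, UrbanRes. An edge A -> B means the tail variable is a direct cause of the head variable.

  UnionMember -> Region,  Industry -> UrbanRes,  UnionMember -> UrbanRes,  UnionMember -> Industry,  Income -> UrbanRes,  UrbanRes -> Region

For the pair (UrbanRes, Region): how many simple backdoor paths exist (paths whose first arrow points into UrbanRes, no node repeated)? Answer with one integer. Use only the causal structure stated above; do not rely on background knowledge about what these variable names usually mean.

A backdoor path from UrbanRes to Region is any simple undirected path whose first edge points into UrbanRes (i.e. leaves UrbanRes via a parent).
Parents of UrbanRes: {Income, Industry, UnionMember}.
Enumerating:
  P1: UrbanRes <- UnionMember -> Region
  P2: UrbanRes <- Industry <- UnionMember -> Region
That exhausts the simple backdoor paths. Count: 2.

2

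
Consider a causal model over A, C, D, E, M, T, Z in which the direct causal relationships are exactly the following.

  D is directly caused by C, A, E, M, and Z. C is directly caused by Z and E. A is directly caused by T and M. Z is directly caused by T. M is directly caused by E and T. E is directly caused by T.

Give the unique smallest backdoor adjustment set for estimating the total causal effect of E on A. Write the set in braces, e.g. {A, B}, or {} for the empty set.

Variables eligible for adjustment (non-descendants of E, excluding E and A): {T, Z}.
Backdoor paths from E to A:
  P1: E <- T -> Z -> C -> D <- M -> A
  P2: E <- T -> Z -> C -> D <- A
  P3: E <- T -> Z -> D <- M -> A
  P4: E <- T -> Z -> D <- A
  P5: E <- T -> M -> A
  P6: E <- T -> M -> D <- A
  P7: E <- T -> A
The empty set is not sufficient: P5 (E <- T -> M -> A) has no collider blocking it and no conditioned non-collider, so it is open.
Try {T}:
  P1: blocked at fork node T ∈ conditioning set.
  P2: blocked at fork node T ∈ conditioning set.
  P3: blocked at fork node T ∈ conditioning set.
  P4: blocked at fork node T ∈ conditioning set.
  P5: blocked at fork node T ∈ conditioning set.
  P6: blocked at fork node T ∈ conditioning set.
  P7: blocked at fork node T ∈ conditioning set.
{T} contains no descendant of E and blocks every backdoor path.
No other singleton works — e.g. {Z} leaves P5 open — so {T} is the unique smallest valid adjustment set.

{T}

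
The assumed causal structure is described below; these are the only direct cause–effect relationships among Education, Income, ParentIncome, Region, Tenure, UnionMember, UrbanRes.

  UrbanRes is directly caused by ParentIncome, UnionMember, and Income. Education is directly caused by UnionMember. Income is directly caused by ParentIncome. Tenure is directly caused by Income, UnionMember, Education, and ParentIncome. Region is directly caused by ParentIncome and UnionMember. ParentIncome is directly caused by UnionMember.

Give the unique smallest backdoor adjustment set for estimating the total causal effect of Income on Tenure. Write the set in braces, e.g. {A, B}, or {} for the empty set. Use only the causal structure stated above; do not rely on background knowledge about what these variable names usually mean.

Variables eligible for adjustment (non-descendants of Income, excluding Income and Tenure): {Education, ParentIncome, Region, UnionMember}.
Backdoor paths from Income to Tenure:
  P1: Income <- ParentIncome <- UnionMember -> Education -> Tenure
  P2: Income <- ParentIncome <- UnionMember -> Tenure
  P3: Income <- ParentIncome -> Tenure
  P4: Income <- ParentIncome -> Region <- UnionMember -> Education -> Tenure
  P5: Income <- ParentIncome -> Region <- UnionMember -> Tenure
  P6: Income <- ParentIncome -> UrbanRes <- UnionMember -> Education -> Tenure
  P7: Income <- ParentIncome -> UrbanRes <- UnionMember -> Tenure
The empty set is not sufficient: P1 (Income <- ParentIncome <- UnionMember -> Education -> Tenure) has no collider blocking it and no conditioned non-collider, so it is open.
Try {ParentIncome}:
  P1: blocked at chain node ParentIncome ∈ conditioning set.
  P2: blocked at chain node ParentIncome ∈ conditioning set.
  P3: blocked at fork node ParentIncome ∈ conditioning set.
  P4: blocked at fork node ParentIncome ∈ conditioning set.
  P5: blocked at fork node ParentIncome ∈ conditioning set.
  P6: blocked at fork node ParentIncome ∈ conditioning set.
  P7: blocked at fork node ParentIncome ∈ conditioning set.
{ParentIncome} contains no descendant of Income and blocks every backdoor path.
No other singleton works — e.g. {UnionMember} leaves P3 open — so {ParentIncome} is the unique smallest valid adjustment set.

{ParentIncome}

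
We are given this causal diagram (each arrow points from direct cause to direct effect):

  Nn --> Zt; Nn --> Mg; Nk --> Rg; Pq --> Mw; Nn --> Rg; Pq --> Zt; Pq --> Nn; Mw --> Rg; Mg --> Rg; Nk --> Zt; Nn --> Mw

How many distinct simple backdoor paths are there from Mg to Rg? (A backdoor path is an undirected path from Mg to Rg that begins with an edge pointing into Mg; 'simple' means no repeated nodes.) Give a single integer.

A backdoor path from Mg to Rg is any simple undirected path whose first edge points into Mg (i.e. leaves Mg via a parent).
Parents of Mg: {Nn}.
Enumerating:
  P1: Mg <- Nn <- Pq -> Zt <- Nk -> Rg
  P2: Mg <- Nn <- Pq -> Mw -> Rg
  P3: Mg <- Nn -> Zt <- Pq -> Mw -> Rg
  P4: Mg <- Nn -> Zt <- Nk -> Rg
  P5: Mg <- Nn -> Mw <- Pq -> Zt <- Nk -> Rg
  P6: Mg <- Nn -> Mw -> Rg
  P7: Mg <- Nn -> Rg
That exhausts the simple backdoor paths. Count: 7.

7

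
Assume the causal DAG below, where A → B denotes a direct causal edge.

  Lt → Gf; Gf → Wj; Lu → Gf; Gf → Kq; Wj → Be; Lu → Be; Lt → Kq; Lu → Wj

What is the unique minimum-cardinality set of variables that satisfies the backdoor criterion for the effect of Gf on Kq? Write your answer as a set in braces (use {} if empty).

Variables eligible for adjustment (non-descendants of Gf, excluding Gf and Kq): {Lt, Lu}.
Backdoor paths from Gf to Kq:
  P1: Gf <- Lt -> Kq
The empty set is not sufficient: P1 (Gf <- Lt -> Kq) has no collider blocking it and no conditioned non-collider, so it is open.
Try {Lt}:
  P1: blocked at fork node Lt ∈ conditioning set.
{Lt} contains no descendant of Gf and blocks every backdoor path.
No other singleton works — e.g. {Lu} leaves P1 open — so {Lt} is the unique smallest valid adjustment set.

{Lt}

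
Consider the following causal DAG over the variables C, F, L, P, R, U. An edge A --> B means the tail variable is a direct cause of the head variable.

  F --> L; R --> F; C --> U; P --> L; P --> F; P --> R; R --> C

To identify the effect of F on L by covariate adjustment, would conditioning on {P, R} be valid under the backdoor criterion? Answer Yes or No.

Yes

Backdoor paths from F to L (paths whose first edge points into F):
  P1: F <- P -> L
  P2: F <- R <- P -> L
Condition 1 (no descendant of F in the set): holds — descendants of F are {L}; none are in {P, R}.
Condition 2 (every backdoor path blocked by {P, R}):
  P1: blocked at fork node P ∈ conditioning set.
  P2: blocked at chain node R ∈ conditioning set.
{P, R} satisfies the backdoor criterion.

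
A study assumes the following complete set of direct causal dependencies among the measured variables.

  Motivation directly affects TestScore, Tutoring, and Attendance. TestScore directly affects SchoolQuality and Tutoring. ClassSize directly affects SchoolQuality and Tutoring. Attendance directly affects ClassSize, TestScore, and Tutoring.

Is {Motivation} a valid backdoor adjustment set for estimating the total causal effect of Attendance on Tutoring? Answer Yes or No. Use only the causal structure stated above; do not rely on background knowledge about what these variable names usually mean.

Yes

Backdoor paths from Attendance to Tutoring (paths whose first edge points into Attendance):
  P1: Attendance <- Motivation -> TestScore -> SchoolQuality <- ClassSize -> Tutoring
  P2: Attendance <- Motivation -> TestScore -> Tutoring
  P3: Attendance <- Motivation -> Tutoring
Condition 1 (no descendant of Attendance in the set): holds — descendants of Attendance are {ClassSize, SchoolQuality, TestScore, Tutoring}; none are in {Motivation}.
Condition 2 (every backdoor path blocked by {Motivation}):
  P1: blocked at fork node Motivation ∈ conditioning set.
  P2: blocked at fork node Motivation ∈ conditioning set.
  P3: blocked at fork node Motivation ∈ conditioning set.
{Motivation} satisfies the backdoor criterion.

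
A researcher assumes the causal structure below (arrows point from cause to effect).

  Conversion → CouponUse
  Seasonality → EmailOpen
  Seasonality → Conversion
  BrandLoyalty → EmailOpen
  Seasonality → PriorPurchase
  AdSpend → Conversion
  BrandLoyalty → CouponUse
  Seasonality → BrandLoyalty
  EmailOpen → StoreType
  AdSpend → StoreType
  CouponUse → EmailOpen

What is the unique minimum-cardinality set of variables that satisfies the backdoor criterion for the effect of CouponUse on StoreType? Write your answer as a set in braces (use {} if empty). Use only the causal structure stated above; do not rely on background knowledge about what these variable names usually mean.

{BrandLoyalty, Conversion}

Variables eligible for adjustment (non-descendants of CouponUse, excluding CouponUse and StoreType): {AdSpend, BrandLoyalty, Conversion, PriorPurchase, Seasonality}.
Backdoor paths from CouponUse to StoreType:
  P1: CouponUse <- Conversion <- Seasonality -> BrandLoyalty -> EmailOpen -> StoreType
  P2: CouponUse <- Conversion <- Seasonality -> EmailOpen -> StoreType
  P3: CouponUse <- Conversion <- AdSpend -> StoreType
  P4: CouponUse <- BrandLoyalty <- Seasonality -> Conversion <- AdSpend -> StoreType
  P5: CouponUse <- BrandLoyalty <- Seasonality -> EmailOpen -> StoreType
  P6: CouponUse <- BrandLoyalty -> EmailOpen <- Seasonality -> Conversion <- AdSpend -> StoreType
  P7: CouponUse <- BrandLoyalty -> EmailOpen -> StoreType
The empty set is not sufficient: P1 (CouponUse <- Conversion <- Seasonality -> BrandLoyalty -> EmailOpen -> StoreType) has no collider blocking it and no conditioned non-collider, so it is open.
Try {BrandLoyalty, Conversion}:
  P1: blocked at chain node Conversion ∈ conditioning set.
  P2: blocked at chain node Conversion ∈ conditioning set.
  P3: blocked at chain node Conversion ∈ conditioning set.
  P4: blocked at chain node BrandLoyalty ∈ conditioning set.
  P5: blocked at chain node BrandLoyalty ∈ conditioning set.
  P6: blocked at fork node BrandLoyalty ∈ conditioning set.
  P7: blocked at fork node BrandLoyalty ∈ conditioning set.
{BrandLoyalty, Conversion} contains no descendant of CouponUse and blocks every backdoor path.
Every element of {BrandLoyalty, Conversion} is needed (dropping BrandLoyalty leaves P4 open; dropping Conversion leaves P2 open), so no proper subset is valid.
Among all size-2 subsets of the eligible variables, only {BrandLoyalty, Conversion} blocks every backdoor path, so it is the unique smallest valid adjustment set.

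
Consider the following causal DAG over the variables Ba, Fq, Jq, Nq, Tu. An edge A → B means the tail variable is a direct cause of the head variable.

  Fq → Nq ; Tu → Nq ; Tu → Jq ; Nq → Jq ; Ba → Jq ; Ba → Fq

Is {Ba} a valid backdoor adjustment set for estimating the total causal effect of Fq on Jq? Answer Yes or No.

Backdoor paths from Fq to Jq (paths whose first edge points into Fq):
  P1: Fq <- Ba -> Jq
Condition 1 (no descendant of Fq in the set): holds — descendants of Fq are {Jq, Nq}; none are in {Ba}.
Condition 2 (every backdoor path blocked by {Ba}):
  P1: blocked at fork node Ba ∈ conditioning set.
{Ba} satisfies the backdoor criterion.

Yes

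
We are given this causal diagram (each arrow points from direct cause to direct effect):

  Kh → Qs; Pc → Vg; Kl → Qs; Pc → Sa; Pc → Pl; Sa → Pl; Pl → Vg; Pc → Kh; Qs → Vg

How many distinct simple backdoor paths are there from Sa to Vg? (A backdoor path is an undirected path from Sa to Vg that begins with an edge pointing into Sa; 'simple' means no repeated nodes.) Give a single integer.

3

A backdoor path from Sa to Vg is any simple undirected path whose first edge points into Sa (i.e. leaves Sa via a parent).
Parents of Sa: {Pc}.
Enumerating:
  P1: Sa <- Pc -> Kh -> Qs -> Vg
  P2: Sa <- Pc -> Pl -> Vg
  P3: Sa <- Pc -> Vg
That exhausts the simple backdoor paths. Count: 3.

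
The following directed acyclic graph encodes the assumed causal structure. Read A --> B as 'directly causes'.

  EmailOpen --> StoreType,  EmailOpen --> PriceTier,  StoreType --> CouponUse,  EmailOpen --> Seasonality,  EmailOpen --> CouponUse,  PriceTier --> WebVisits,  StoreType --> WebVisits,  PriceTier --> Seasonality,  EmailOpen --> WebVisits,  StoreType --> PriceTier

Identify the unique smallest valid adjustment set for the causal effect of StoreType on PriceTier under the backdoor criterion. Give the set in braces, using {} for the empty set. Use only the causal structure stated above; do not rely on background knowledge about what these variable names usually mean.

Variables eligible for adjustment (non-descendants of StoreType, excluding StoreType and PriceTier): {EmailOpen}.
Backdoor paths from StoreType to PriceTier:
  P1: StoreType <- EmailOpen -> PriceTier
  P2: StoreType <- EmailOpen -> WebVisits <- PriceTier
  P3: StoreType <- EmailOpen -> Seasonality <- PriceTier
The empty set is not sufficient: P1 (StoreType <- EmailOpen -> PriceTier) has no collider blocking it and no conditioned non-collider, so it is open.
Try {EmailOpen}:
  P1: blocked at fork node EmailOpen ∈ conditioning set.
  P2: blocked at fork node EmailOpen ∈ conditioning set.
  P3: blocked at fork node EmailOpen ∈ conditioning set.
{EmailOpen} contains no descendant of StoreType and blocks every backdoor path.
{EmailOpen} is the unique smallest valid adjustment set.

{EmailOpen}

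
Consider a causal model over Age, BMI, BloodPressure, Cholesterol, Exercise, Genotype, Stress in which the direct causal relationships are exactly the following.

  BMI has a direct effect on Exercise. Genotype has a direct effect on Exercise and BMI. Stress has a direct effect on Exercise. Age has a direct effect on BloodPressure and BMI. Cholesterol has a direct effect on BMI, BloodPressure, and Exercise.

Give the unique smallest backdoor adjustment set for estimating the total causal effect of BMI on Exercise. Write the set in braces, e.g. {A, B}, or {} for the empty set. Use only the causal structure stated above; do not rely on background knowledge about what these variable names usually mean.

{Cholesterol, Genotype}

Variables eligible for adjustment (non-descendants of BMI, excluding BMI and Exercise): {Age, BloodPressure, Cholesterol, Genotype, Stress}.
Backdoor paths from BMI to Exercise:
  P1: BMI <- Genotype -> Exercise
  P2: BMI <- Age -> BloodPressure <- Cholesterol -> Exercise
  P3: BMI <- Cholesterol -> Exercise
The empty set is not sufficient: P1 (BMI <- Genotype -> Exercise) has no collider blocking it and no conditioned non-collider, so it is open.
Try {Cholesterol, Genotype}:
  P1: blocked at fork node Genotype ∈ conditioning set.
  P2: blocked at collider BloodPressure (neither it nor any descendant is in the conditioning set).
  P3: blocked at fork node Cholesterol ∈ conditioning set.
{Cholesterol, Genotype} contains no descendant of BMI and blocks every backdoor path.
Every element of {Cholesterol, Genotype} is needed (dropping Cholesterol leaves P3 open; dropping Genotype leaves P1 open), so no proper subset is valid.
Among all size-2 subsets of the eligible variables, only {Cholesterol, Genotype} blocks every backdoor path, so it is the unique smallest valid adjustment set.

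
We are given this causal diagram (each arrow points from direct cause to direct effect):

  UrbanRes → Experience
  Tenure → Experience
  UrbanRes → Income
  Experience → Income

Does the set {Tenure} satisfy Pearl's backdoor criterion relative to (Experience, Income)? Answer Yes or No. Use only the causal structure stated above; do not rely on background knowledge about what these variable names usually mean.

No

Backdoor paths from Experience to Income (paths whose first edge points into Experience):
  P1: Experience <- UrbanRes -> Income
Condition 1 (no descendant of Experience in the set): holds — descendants of Experience are {Income}; none are in {Tenure}.
Condition 2 (every backdoor path blocked by {Tenure}):
  P1: open — no interior node is in the conditioning set.
{Tenure} does not satisfy the backdoor criterion.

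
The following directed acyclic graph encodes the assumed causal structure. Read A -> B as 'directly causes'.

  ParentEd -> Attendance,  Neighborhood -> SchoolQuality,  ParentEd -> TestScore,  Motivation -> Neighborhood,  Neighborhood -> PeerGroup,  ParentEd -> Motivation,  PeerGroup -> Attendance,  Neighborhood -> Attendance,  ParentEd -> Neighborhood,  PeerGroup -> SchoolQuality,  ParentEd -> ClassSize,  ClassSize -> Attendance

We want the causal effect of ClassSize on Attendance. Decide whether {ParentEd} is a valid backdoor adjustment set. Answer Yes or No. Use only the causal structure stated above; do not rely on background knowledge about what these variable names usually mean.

Backdoor paths from ClassSize to Attendance (paths whose first edge points into ClassSize):
  P1: ClassSize <- ParentEd -> Motivation -> Neighborhood -> PeerGroup -> Attendance
  P2: ClassSize <- ParentEd -> Motivation -> Neighborhood -> Attendance
  P3: ClassSize <- ParentEd -> Motivation -> Neighborhood -> SchoolQuality <- PeerGroup -> Attendance
  P4: ClassSize <- ParentEd -> Neighborhood -> PeerGroup -> Attendance
  P5: ClassSize <- ParentEd -> Neighborhood -> Attendance
  P6: ClassSize <- ParentEd -> Neighborhood -> SchoolQuality <- PeerGroup -> Attendance
  P7: ClassSize <- ParentEd -> Attendance
Condition 1 (no descendant of ClassSize in the set): holds — descendants of ClassSize are {Attendance}; none are in {ParentEd}.
Condition 2 (every backdoor path blocked by {ParentEd}):
  P1: blocked at fork node ParentEd ∈ conditioning set.
  P2: blocked at fork node ParentEd ∈ conditioning set.
  P3: blocked at fork node ParentEd ∈ conditioning set.
  P4: blocked at fork node ParentEd ∈ conditioning set.
  P5: blocked at fork node ParentEd ∈ conditioning set.
  P6: blocked at fork node ParentEd ∈ conditioning set.
  P7: blocked at fork node ParentEd ∈ conditioning set.
{ParentEd} satisfies the backdoor criterion.

Yes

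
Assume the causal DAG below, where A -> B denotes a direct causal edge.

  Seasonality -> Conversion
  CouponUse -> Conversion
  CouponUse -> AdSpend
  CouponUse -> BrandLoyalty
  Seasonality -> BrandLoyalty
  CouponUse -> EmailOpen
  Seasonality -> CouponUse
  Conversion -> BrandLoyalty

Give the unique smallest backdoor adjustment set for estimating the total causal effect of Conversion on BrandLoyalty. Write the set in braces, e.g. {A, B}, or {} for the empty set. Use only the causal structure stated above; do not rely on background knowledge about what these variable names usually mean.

{CouponUse, Seasonality}

Variables eligible for adjustment (non-descendants of Conversion, excluding Conversion and BrandLoyalty): {AdSpend, CouponUse, EmailOpen, Seasonality}.
Backdoor paths from Conversion to BrandLoyalty:
  P1: Conversion <- Seasonality -> CouponUse -> BrandLoyalty
  P2: Conversion <- Seasonality -> BrandLoyalty
  P3: Conversion <- CouponUse <- Seasonality -> BrandLoyalty
  P4: Conversion <- CouponUse -> BrandLoyalty
The empty set is not sufficient: P1 (Conversion <- Seasonality -> CouponUse -> BrandLoyalty) has no collider blocking it and no conditioned non-collider, so it is open.
Try {CouponUse, Seasonality}:
  P1: blocked at fork node Seasonality ∈ conditioning set.
  P2: blocked at fork node Seasonality ∈ conditioning set.
  P3: blocked at chain node CouponUse ∈ conditioning set.
  P4: blocked at fork node CouponUse ∈ conditioning set.
{CouponUse, Seasonality} contains no descendant of Conversion and blocks every backdoor path.
Every element of {CouponUse, Seasonality} is needed (dropping CouponUse leaves P4 open; dropping Seasonality leaves P2 open), so no proper subset is valid.
Among all size-2 subsets of the eligible variables, only {CouponUse, Seasonality} blocks every backdoor path, so it is the unique smallest valid adjustment set.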